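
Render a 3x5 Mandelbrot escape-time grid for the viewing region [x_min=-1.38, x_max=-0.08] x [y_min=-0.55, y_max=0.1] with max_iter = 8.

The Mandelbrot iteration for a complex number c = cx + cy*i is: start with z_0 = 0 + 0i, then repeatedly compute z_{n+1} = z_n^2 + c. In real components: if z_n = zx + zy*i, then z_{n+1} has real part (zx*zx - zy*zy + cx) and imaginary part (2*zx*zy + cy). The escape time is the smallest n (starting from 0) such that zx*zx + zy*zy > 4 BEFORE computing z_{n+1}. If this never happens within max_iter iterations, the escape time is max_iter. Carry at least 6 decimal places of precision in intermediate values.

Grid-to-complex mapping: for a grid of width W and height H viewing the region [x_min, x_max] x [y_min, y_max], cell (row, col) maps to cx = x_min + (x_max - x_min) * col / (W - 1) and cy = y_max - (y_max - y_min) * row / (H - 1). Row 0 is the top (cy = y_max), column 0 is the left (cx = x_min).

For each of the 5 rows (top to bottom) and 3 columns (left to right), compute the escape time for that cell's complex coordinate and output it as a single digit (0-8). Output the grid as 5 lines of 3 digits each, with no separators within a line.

(row=0, col=0): c = -1.3800 + 0.1000i → escape time 8
(row=0, col=1): c = -0.7300 + 0.1000i → escape time 8
(row=0, col=2): c = -0.0800 + 0.1000i → escape time 8
(row=1, col=0): c = -1.3800 + -0.0625i → escape time 8
(row=1, col=1): c = -0.7300 + -0.0625i → escape time 8
(row=1, col=2): c = -0.0800 + -0.0625i → escape time 8
(row=2, col=0): c = -1.3800 + -0.2250i → escape time 6
(row=2, col=1): c = -0.7300 + -0.2250i → escape time 8
(row=2, col=2): c = -0.0800 + -0.2250i → escape time 8
(row=3, col=0): c = -1.3800 + -0.3875i → escape time 5
(row=3, col=1): c = -0.7300 + -0.3875i → escape time 8
(row=3, col=2): c = -0.0800 + -0.3875i → escape time 8
(row=4, col=0): c = -1.3800 + -0.5500i → escape time 3
(row=4, col=1): c = -0.7300 + -0.5500i → escape time 6
(row=4, col=2): c = -0.0800 + -0.5500i → escape time 8

Answer: 888
888
688
588
368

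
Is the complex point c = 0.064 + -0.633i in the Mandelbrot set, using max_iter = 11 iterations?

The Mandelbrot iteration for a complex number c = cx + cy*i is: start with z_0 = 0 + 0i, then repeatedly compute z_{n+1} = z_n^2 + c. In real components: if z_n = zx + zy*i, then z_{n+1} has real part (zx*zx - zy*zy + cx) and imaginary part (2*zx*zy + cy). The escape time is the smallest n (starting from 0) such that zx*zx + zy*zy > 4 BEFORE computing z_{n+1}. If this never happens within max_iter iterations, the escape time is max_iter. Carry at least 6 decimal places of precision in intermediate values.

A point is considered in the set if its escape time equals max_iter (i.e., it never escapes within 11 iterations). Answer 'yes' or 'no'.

Answer: yes

Derivation:
z_0 = 0 + 0i, c = 0.0640 + -0.6330i
Iter 1: z = 0.0640 + -0.6330i, |z|^2 = 0.4048
Iter 2: z = -0.3326 + -0.7140i, |z|^2 = 0.6204
Iter 3: z = -0.3352 + -0.1580i, |z|^2 = 0.1373
Iter 4: z = 0.1514 + -0.5270i, |z|^2 = 0.3007
Iter 5: z = -0.1909 + -0.7926i, |z|^2 = 0.6646
Iter 6: z = -0.5278 + -0.3305i, |z|^2 = 0.3877
Iter 7: z = 0.2333 + -0.2842i, |z|^2 = 0.1352
Iter 8: z = 0.0377 + -0.7656i, |z|^2 = 0.5876
Iter 9: z = -0.5208 + -0.6907i, |z|^2 = 0.7482
Iter 10: z = -0.1419 + 0.0863i, |z|^2 = 0.0276
Did not escape in 11 iterations → in set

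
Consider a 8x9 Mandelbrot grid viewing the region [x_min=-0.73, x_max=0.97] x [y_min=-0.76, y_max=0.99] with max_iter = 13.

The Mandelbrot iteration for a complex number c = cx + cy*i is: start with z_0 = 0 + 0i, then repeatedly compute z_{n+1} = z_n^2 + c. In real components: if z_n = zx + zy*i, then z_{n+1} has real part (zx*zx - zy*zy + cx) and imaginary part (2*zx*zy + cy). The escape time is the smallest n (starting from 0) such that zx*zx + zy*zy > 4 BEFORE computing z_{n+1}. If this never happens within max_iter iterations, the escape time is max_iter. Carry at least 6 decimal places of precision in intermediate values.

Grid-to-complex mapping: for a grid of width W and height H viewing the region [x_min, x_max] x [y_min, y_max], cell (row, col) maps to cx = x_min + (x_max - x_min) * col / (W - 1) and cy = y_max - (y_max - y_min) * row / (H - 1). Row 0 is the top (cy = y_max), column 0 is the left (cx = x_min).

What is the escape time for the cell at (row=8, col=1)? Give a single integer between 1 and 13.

z_0 = 0 + 0i, c = -0.4871 + -0.7600i
Iter 1: z = -0.4871 + -0.7600i, |z|^2 = 0.8149
Iter 2: z = -0.8274 + -0.0195i, |z|^2 = 0.6850
Iter 3: z = 0.1971 + -0.7277i, |z|^2 = 0.5683
Iter 4: z = -0.9778 + -1.0469i, |z|^2 = 2.0520
Iter 5: z = -0.6271 + 1.2872i, |z|^2 = 2.0501
Iter 6: z = -1.7509 + -2.3743i, |z|^2 = 8.7029
Escaped at iteration 6

Answer: 6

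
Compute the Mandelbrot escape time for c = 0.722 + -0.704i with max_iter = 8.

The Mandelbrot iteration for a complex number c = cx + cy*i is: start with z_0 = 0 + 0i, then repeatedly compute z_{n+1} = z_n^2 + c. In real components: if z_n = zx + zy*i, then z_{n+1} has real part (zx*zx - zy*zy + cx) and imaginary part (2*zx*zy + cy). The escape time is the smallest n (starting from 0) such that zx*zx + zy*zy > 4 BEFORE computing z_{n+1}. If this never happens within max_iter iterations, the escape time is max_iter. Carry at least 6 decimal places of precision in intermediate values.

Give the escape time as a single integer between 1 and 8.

z_0 = 0 + 0i, c = 0.7220 + -0.7040i
Iter 1: z = 0.7220 + -0.7040i, |z|^2 = 1.0169
Iter 2: z = 0.7477 + -1.7206i, |z|^2 = 3.5194
Iter 3: z = -1.6794 + -3.2768i, |z|^2 = 13.5580
Escaped at iteration 3

Answer: 3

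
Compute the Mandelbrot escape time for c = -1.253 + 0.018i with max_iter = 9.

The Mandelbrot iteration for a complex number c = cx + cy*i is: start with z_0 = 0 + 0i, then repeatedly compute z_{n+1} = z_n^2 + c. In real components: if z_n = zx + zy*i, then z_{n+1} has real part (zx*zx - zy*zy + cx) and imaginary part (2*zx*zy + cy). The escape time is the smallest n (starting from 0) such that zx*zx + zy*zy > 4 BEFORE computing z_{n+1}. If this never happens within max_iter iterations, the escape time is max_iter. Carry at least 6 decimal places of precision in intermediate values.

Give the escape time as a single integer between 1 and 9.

z_0 = 0 + 0i, c = -1.2530 + 0.0180i
Iter 1: z = -1.2530 + 0.0180i, |z|^2 = 1.5703
Iter 2: z = 0.3167 + -0.0271i, |z|^2 = 0.1010
Iter 3: z = -1.1534 + 0.0008i, |z|^2 = 1.3304
Iter 4: z = 0.0774 + 0.0161i, |z|^2 = 0.0063
Iter 5: z = -1.2473 + 0.0205i, |z|^2 = 1.5561
Iter 6: z = 0.3022 + -0.0331i, |z|^2 = 0.0924
Iter 7: z = -1.1627 + -0.0020i, |z|^2 = 1.3520
Iter 8: z = 0.0990 + 0.0227i, |z|^2 = 0.0103

Answer: 9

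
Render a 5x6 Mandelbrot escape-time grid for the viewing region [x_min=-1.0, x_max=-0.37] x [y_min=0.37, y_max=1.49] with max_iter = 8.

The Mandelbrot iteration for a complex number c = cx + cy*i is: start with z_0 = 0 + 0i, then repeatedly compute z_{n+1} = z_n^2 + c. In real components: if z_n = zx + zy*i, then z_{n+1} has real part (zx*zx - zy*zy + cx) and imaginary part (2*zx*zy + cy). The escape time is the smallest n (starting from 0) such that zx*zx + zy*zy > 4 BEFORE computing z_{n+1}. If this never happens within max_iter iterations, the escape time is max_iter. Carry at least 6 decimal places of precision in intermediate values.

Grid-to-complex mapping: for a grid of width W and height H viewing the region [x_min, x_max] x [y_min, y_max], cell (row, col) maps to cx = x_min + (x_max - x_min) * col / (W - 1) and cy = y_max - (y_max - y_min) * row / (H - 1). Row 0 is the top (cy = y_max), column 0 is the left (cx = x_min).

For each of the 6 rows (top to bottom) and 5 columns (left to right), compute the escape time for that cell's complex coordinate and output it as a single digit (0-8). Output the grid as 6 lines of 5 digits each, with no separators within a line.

(row=0, col=0): c = -1.0000 + 1.4900i → escape time 2
(row=0, col=1): c = -0.8425 + 1.4900i → escape time 2
(row=0, col=2): c = -0.6850 + 1.4900i → escape time 2
(row=0, col=3): c = -0.5275 + 1.4900i → escape time 2
(row=0, col=4): c = -0.3700 + 1.4900i → escape time 2
(row=1, col=0): c = -1.0000 + 1.2660i → escape time 2
(row=1, col=1): c = -0.8425 + 1.2660i → escape time 3
(row=1, col=2): c = -0.6850 + 1.2660i → escape time 3
(row=1, col=3): c = -0.5275 + 1.2660i → escape time 3
(row=1, col=4): c = -0.3700 + 1.2660i → escape time 3
(row=2, col=0): c = -1.0000 + 1.0420i → escape time 3
(row=2, col=1): c = -0.8425 + 1.0420i → escape time 3
(row=2, col=2): c = -0.6850 + 1.0420i → escape time 3
(row=2, col=3): c = -0.5275 + 1.0420i → escape time 4
(row=2, col=4): c = -0.3700 + 1.0420i → escape time 4
(row=3, col=0): c = -1.0000 + 0.8180i → escape time 3
(row=3, col=1): c = -0.8425 + 0.8180i → escape time 4
(row=3, col=2): c = -0.6850 + 0.8180i → escape time 4
(row=3, col=3): c = -0.5275 + 0.8180i → escape time 5
(row=3, col=4): c = -0.3700 + 0.8180i → escape time 6
(row=4, col=0): c = -1.0000 + 0.5940i → escape time 5
(row=4, col=1): c = -0.8425 + 0.5940i → escape time 5
(row=4, col=2): c = -0.6850 + 0.5940i → escape time 6
(row=4, col=3): c = -0.5275 + 0.5940i → escape time 8
(row=4, col=4): c = -0.3700 + 0.5940i → escape time 8
(row=5, col=0): c = -1.0000 + 0.3700i → escape time 8
(row=5, col=1): c = -0.8425 + 0.3700i → escape time 7
(row=5, col=2): c = -0.6850 + 0.3700i → escape time 8
(row=5, col=3): c = -0.5275 + 0.3700i → escape time 8
(row=5, col=4): c = -0.3700 + 0.3700i → escape time 8

Answer: 22222
23333
33344
34456
55688
87888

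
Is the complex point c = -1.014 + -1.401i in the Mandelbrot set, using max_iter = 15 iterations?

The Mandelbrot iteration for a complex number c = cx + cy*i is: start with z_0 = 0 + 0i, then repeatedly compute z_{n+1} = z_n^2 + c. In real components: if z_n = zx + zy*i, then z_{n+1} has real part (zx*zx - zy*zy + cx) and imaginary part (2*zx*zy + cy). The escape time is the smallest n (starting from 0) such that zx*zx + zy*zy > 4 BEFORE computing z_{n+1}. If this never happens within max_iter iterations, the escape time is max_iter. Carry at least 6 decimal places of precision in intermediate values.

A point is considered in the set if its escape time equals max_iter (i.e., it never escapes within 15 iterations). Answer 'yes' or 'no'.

Answer: no

Derivation:
z_0 = 0 + 0i, c = -1.0140 + -1.4010i
Iter 1: z = -1.0140 + -1.4010i, |z|^2 = 2.9910
Iter 2: z = -1.9486 + 1.4402i, |z|^2 = 5.8713
Escaped at iteration 2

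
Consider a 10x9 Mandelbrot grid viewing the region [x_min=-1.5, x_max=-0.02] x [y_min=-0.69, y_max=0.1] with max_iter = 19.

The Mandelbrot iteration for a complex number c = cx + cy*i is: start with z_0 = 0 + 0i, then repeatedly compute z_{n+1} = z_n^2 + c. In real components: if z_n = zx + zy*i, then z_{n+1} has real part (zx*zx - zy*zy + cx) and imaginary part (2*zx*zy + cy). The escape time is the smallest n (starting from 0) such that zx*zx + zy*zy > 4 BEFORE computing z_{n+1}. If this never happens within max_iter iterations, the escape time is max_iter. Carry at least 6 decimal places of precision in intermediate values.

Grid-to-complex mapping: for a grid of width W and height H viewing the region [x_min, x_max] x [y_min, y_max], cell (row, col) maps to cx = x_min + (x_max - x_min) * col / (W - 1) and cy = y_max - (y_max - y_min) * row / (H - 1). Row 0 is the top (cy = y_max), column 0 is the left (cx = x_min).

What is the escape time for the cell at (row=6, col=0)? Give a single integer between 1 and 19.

Answer: 3

Derivation:
z_0 = 0 + 0i, c = -1.5000 + -0.4925i
Iter 1: z = -1.5000 + -0.4925i, |z|^2 = 2.4926
Iter 2: z = 0.5074 + 0.9850i, |z|^2 = 1.2277
Iter 3: z = -2.2127 + 0.5072i, |z|^2 = 5.1534
Escaped at iteration 3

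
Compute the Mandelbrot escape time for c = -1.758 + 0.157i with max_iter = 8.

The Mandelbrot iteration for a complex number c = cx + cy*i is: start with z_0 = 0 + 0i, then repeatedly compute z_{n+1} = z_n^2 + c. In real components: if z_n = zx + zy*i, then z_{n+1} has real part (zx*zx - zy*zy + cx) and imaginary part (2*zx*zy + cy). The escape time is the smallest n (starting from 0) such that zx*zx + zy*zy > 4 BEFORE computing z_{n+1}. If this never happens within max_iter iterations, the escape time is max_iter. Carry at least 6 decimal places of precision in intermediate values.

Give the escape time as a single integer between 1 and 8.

z_0 = 0 + 0i, c = -1.7580 + 0.1570i
Iter 1: z = -1.7580 + 0.1570i, |z|^2 = 3.1152
Iter 2: z = 1.3079 + -0.3950i, |z|^2 = 1.8667
Iter 3: z = -0.2034 + -0.8763i, |z|^2 = 0.8092
Iter 4: z = -2.4845 + 0.5135i, |z|^2 = 6.4364
Escaped at iteration 4

Answer: 4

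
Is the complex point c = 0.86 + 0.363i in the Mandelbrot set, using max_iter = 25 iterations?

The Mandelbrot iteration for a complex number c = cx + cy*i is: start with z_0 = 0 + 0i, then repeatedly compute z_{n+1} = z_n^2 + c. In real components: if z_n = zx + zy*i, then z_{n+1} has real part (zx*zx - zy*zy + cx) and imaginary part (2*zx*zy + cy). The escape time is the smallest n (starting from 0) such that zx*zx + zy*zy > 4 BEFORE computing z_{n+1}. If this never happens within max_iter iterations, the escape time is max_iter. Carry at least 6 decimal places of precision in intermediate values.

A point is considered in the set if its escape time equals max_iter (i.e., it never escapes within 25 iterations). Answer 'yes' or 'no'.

Answer: no

Derivation:
z_0 = 0 + 0i, c = 0.8600 + 0.3630i
Iter 1: z = 0.8600 + 0.3630i, |z|^2 = 0.8714
Iter 2: z = 1.4678 + 0.9874i, |z|^2 = 3.1294
Iter 3: z = 2.0396 + 3.2616i, |z|^2 = 14.7979
Escaped at iteration 3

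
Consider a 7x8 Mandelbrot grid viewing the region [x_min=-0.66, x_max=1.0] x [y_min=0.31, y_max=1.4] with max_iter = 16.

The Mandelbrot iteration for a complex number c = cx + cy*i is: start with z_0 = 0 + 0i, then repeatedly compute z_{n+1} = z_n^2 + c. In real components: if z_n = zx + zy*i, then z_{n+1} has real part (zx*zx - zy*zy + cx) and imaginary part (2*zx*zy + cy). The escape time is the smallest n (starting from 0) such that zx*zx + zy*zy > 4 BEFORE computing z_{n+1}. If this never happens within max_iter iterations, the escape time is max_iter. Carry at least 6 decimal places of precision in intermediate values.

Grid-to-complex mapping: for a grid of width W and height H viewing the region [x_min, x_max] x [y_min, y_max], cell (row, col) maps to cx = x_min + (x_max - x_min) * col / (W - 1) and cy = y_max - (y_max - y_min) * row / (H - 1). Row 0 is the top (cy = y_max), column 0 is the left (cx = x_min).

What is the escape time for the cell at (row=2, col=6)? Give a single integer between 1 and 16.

Answer: 2

Derivation:
z_0 = 0 + 0i, c = 1.0000 + 1.0886i
Iter 1: z = 1.0000 + 1.0886i, |z|^2 = 2.1850
Iter 2: z = 0.8150 + 3.2657i, |z|^2 = 11.3291
Escaped at iteration 2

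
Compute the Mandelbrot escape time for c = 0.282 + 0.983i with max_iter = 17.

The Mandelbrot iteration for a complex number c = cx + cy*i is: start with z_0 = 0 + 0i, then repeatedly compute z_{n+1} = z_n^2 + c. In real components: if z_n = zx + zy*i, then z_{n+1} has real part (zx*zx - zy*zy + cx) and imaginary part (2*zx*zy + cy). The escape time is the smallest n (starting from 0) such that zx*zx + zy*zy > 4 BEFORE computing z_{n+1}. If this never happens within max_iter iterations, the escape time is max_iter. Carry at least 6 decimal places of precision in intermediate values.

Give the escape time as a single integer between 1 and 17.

Answer: 4

Derivation:
z_0 = 0 + 0i, c = 0.2820 + 0.9830i
Iter 1: z = 0.2820 + 0.9830i, |z|^2 = 1.0458
Iter 2: z = -0.6048 + 1.5374i, |z|^2 = 2.7294
Iter 3: z = -1.7159 + -0.8765i, |z|^2 = 3.7126
Iter 4: z = 2.4580 + 3.9911i, |z|^2 = 21.9706
Escaped at iteration 4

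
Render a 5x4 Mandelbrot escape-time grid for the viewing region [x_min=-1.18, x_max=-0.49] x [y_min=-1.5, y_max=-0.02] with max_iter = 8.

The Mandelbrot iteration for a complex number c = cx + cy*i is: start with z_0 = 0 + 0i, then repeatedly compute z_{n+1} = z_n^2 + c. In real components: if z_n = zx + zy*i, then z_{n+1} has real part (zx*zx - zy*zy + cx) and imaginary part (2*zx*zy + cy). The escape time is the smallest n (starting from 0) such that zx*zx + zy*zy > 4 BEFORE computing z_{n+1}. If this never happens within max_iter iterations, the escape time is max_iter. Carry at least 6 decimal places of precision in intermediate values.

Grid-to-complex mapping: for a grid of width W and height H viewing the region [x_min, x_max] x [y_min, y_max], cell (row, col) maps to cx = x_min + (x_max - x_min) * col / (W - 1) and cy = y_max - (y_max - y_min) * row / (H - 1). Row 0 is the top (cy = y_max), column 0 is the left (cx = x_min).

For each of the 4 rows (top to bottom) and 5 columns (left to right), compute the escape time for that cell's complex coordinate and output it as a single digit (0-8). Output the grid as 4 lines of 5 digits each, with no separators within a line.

Answer: 88888
55688
33344
22222

Derivation:
(row=0, col=0): c = -1.1800 + -0.0200i → escape time 8
(row=0, col=1): c = -1.0075 + -0.0200i → escape time 8
(row=0, col=2): c = -0.8350 + -0.0200i → escape time 8
(row=0, col=3): c = -0.6625 + -0.0200i → escape time 8
(row=0, col=4): c = -0.4900 + -0.0200i → escape time 8
(row=1, col=0): c = -1.1800 + -0.5133i → escape time 5
(row=1, col=1): c = -1.0075 + -0.5133i → escape time 5
(row=1, col=2): c = -0.8350 + -0.5133i → escape time 6
(row=1, col=3): c = -0.6625 + -0.5133i → escape time 8
(row=1, col=4): c = -0.4900 + -0.5133i → escape time 8
(row=2, col=0): c = -1.1800 + -1.0067i → escape time 3
(row=2, col=1): c = -1.0075 + -1.0067i → escape time 3
(row=2, col=2): c = -0.8350 + -1.0067i → escape time 3
(row=2, col=3): c = -0.6625 + -1.0067i → escape time 4
(row=2, col=4): c = -0.4900 + -1.0067i → escape time 4
(row=3, col=0): c = -1.1800 + -1.5000i → escape time 2
(row=3, col=1): c = -1.0075 + -1.5000i → escape time 2
(row=3, col=2): c = -0.8350 + -1.5000i → escape time 2
(row=3, col=3): c = -0.6625 + -1.5000i → escape time 2
(row=3, col=4): c = -0.4900 + -1.5000i → escape time 2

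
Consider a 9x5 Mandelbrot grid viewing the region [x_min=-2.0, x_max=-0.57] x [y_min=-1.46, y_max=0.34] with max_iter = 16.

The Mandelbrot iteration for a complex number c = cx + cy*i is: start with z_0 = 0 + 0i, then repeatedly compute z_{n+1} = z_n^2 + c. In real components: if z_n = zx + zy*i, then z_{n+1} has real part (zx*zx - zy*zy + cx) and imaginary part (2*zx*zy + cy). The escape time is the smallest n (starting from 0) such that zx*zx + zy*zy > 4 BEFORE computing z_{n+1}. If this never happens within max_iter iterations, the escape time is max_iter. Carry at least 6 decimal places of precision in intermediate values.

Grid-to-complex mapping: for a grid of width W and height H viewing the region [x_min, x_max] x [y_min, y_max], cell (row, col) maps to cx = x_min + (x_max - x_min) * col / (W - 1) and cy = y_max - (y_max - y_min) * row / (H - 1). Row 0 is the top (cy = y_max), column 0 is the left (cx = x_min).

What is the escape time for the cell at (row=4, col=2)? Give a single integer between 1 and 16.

Answer: 1

Derivation:
z_0 = 0 + 0i, c = -1.6425 + -1.4600i
Iter 1: z = -1.6425 + -1.4600i, |z|^2 = 4.8294
Escaped at iteration 1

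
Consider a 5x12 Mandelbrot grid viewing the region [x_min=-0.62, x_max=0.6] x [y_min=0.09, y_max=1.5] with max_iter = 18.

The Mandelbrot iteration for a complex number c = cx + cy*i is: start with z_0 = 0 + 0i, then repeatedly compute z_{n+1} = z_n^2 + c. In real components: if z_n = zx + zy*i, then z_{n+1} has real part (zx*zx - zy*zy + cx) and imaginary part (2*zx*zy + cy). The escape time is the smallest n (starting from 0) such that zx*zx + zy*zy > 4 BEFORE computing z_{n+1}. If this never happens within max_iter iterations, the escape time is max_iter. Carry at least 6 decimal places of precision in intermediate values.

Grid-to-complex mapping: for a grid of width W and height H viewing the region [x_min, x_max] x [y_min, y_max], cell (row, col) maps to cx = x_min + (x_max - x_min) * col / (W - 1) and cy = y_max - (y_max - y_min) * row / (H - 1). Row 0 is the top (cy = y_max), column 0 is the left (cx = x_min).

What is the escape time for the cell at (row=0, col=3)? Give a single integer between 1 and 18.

Answer: 2

Derivation:
z_0 = 0 + 0i, c = 0.2950 + 1.5000i
Iter 1: z = 0.2950 + 1.5000i, |z|^2 = 2.3370
Iter 2: z = -1.8680 + 2.3850i, |z|^2 = 9.1776
Escaped at iteration 2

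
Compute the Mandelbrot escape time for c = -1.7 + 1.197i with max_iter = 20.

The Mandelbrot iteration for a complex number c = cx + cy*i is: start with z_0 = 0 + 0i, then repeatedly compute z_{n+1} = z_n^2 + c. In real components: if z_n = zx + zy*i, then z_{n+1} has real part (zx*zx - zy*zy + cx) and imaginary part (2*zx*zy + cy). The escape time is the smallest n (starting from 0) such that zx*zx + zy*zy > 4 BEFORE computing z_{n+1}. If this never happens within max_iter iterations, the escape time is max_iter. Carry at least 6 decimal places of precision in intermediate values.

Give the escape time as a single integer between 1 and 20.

Answer: 1

Derivation:
z_0 = 0 + 0i, c = -1.7000 + 1.1970i
Iter 1: z = -1.7000 + 1.1970i, |z|^2 = 4.3228
Escaped at iteration 1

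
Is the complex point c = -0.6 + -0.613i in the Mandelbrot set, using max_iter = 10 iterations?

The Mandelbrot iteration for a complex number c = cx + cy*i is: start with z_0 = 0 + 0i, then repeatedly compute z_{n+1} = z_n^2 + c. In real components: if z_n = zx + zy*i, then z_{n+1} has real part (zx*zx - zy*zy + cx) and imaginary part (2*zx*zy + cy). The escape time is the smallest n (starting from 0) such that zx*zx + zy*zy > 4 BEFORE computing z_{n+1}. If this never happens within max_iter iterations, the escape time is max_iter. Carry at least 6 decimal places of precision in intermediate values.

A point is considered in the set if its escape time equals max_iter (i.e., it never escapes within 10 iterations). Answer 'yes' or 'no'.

Answer: yes

Derivation:
z_0 = 0 + 0i, c = -0.6000 + -0.6130i
Iter 1: z = -0.6000 + -0.6130i, |z|^2 = 0.7358
Iter 2: z = -0.6158 + 0.1226i, |z|^2 = 0.3942
Iter 3: z = -0.2359 + -0.7640i, |z|^2 = 0.6393
Iter 4: z = -1.1280 + -0.2526i, |z|^2 = 1.3363
Iter 5: z = 0.6087 + -0.0431i, |z|^2 = 0.3723
Iter 6: z = -0.2314 + -0.6654i, |z|^2 = 0.4963
Iter 7: z = -0.9893 + -0.3051i, |z|^2 = 1.0717
Iter 8: z = 0.2856 + -0.0094i, |z|^2 = 0.0817
Iter 9: z = -0.5185 + -0.6184i, |z|^2 = 0.6512
Did not escape in 10 iterations → in set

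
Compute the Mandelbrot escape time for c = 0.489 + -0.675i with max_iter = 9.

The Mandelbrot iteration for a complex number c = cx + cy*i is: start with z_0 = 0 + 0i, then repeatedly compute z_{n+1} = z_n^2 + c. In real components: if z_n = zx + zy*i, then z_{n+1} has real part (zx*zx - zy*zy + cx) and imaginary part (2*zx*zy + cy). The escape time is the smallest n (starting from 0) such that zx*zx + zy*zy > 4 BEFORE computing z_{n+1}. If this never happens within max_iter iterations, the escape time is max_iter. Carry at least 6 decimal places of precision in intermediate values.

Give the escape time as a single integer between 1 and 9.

Answer: 4

Derivation:
z_0 = 0 + 0i, c = 0.4890 + -0.6750i
Iter 1: z = 0.4890 + -0.6750i, |z|^2 = 0.6947
Iter 2: z = 0.2725 + -1.3352i, |z|^2 = 1.8569
Iter 3: z = -1.2194 + -1.4026i, |z|^2 = 3.4543
Iter 4: z = 0.0085 + 2.7457i, |z|^2 = 7.5389
Escaped at iteration 4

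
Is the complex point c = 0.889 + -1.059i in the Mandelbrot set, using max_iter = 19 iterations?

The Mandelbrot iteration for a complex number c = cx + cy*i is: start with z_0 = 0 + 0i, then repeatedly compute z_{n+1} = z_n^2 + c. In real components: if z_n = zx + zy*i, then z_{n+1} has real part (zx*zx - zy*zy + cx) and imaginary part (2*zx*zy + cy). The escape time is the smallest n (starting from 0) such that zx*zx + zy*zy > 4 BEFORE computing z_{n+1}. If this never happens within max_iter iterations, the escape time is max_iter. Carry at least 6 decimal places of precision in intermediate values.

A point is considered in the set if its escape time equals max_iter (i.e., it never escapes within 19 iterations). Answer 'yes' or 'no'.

z_0 = 0 + 0i, c = 0.8890 + -1.0590i
Iter 1: z = 0.8890 + -1.0590i, |z|^2 = 1.9118
Iter 2: z = 0.5578 + -2.9419i, |z|^2 = 8.9660
Escaped at iteration 2

Answer: no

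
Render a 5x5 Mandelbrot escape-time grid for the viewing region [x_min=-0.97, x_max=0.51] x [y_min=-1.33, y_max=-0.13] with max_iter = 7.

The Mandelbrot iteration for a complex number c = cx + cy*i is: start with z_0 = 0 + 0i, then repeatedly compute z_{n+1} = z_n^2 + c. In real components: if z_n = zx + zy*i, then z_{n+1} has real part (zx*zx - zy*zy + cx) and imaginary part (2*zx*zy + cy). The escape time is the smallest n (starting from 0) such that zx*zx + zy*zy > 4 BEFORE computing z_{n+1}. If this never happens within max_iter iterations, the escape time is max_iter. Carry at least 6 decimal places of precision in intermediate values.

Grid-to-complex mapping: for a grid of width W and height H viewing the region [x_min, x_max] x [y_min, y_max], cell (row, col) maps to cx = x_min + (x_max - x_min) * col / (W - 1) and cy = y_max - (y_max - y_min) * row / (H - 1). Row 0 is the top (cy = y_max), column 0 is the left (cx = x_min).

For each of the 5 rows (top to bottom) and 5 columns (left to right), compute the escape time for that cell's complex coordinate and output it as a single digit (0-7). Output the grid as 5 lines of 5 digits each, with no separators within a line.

(row=0, col=0): c = -0.9700 + -0.1300i → escape time 7
(row=0, col=1): c = -0.6000 + -0.1300i → escape time 7
(row=0, col=2): c = -0.2300 + -0.1300i → escape time 7
(row=0, col=3): c = 0.1400 + -0.1300i → escape time 7
(row=0, col=4): c = 0.5100 + -0.1300i → escape time 5
(row=1, col=0): c = -0.9700 + -0.4300i → escape time 6
(row=1, col=1): c = -0.6000 + -0.4300i → escape time 7
(row=1, col=2): c = -0.2300 + -0.4300i → escape time 7
(row=1, col=3): c = 0.1400 + -0.4300i → escape time 7
(row=1, col=4): c = 0.5100 + -0.4300i → escape time 5
(row=2, col=0): c = -0.9700 + -0.7300i → escape time 4
(row=2, col=1): c = -0.6000 + -0.7300i → escape time 6
(row=2, col=2): c = -0.2300 + -0.7300i → escape time 7
(row=2, col=3): c = 0.1400 + -0.7300i → escape time 7
(row=2, col=4): c = 0.5100 + -0.7300i → escape time 3
(row=3, col=0): c = -0.9700 + -1.0300i → escape time 3
(row=3, col=1): c = -0.6000 + -1.0300i → escape time 4
(row=3, col=2): c = -0.2300 + -1.0300i → escape time 6
(row=3, col=3): c = 0.1400 + -1.0300i → escape time 4
(row=3, col=4): c = 0.5100 + -1.0300i → escape time 2
(row=4, col=0): c = -0.9700 + -1.3300i → escape time 2
(row=4, col=1): c = -0.6000 + -1.3300i → escape time 2
(row=4, col=2): c = -0.2300 + -1.3300i → escape time 2
(row=4, col=3): c = 0.1400 + -1.3300i → escape time 2
(row=4, col=4): c = 0.5100 + -1.3300i → escape time 2

Answer: 77775
67775
46773
34642
22222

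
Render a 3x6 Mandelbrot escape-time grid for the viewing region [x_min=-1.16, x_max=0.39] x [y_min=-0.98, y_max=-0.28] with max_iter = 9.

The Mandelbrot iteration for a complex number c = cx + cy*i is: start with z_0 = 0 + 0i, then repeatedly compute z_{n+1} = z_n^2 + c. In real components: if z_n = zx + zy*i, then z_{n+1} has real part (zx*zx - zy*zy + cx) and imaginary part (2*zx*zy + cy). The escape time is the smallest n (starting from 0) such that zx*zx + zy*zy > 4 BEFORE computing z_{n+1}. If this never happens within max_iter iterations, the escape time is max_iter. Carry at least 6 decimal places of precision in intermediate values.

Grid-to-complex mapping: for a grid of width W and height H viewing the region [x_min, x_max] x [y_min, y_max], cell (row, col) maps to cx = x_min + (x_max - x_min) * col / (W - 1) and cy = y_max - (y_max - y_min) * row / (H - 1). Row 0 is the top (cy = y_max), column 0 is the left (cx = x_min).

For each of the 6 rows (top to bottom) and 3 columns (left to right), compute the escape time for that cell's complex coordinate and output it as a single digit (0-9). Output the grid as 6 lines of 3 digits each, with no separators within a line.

Answer: 999
699
499
386
364
353

Derivation:
(row=0, col=0): c = -1.1600 + -0.2800i → escape time 9
(row=0, col=1): c = -0.3850 + -0.2800i → escape time 9
(row=0, col=2): c = 0.3900 + -0.2800i → escape time 9
(row=1, col=0): c = -1.1600 + -0.4200i → escape time 6
(row=1, col=1): c = -0.3850 + -0.4200i → escape time 9
(row=1, col=2): c = 0.3900 + -0.4200i → escape time 9
(row=2, col=0): c = -1.1600 + -0.5600i → escape time 4
(row=2, col=1): c = -0.3850 + -0.5600i → escape time 9
(row=2, col=2): c = 0.3900 + -0.5600i → escape time 9
(row=3, col=0): c = -1.1600 + -0.7000i → escape time 3
(row=3, col=1): c = -0.3850 + -0.7000i → escape time 8
(row=3, col=2): c = 0.3900 + -0.7000i → escape time 6
(row=4, col=0): c = -1.1600 + -0.8400i → escape time 3
(row=4, col=1): c = -0.3850 + -0.8400i → escape time 6
(row=4, col=2): c = 0.3900 + -0.8400i → escape time 4
(row=5, col=0): c = -1.1600 + -0.9800i → escape time 3
(row=5, col=1): c = -0.3850 + -0.9800i → escape time 5
(row=5, col=2): c = 0.3900 + -0.9800i → escape time 3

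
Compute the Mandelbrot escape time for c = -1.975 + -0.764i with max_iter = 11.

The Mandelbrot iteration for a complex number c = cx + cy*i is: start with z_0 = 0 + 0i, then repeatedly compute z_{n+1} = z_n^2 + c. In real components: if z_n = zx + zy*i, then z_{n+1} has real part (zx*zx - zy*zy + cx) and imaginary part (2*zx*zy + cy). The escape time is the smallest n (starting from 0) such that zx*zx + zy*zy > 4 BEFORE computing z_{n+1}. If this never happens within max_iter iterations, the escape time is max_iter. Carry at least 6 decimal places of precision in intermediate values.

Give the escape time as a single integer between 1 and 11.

Answer: 1

Derivation:
z_0 = 0 + 0i, c = -1.9750 + -0.7640i
Iter 1: z = -1.9750 + -0.7640i, |z|^2 = 4.4843
Escaped at iteration 1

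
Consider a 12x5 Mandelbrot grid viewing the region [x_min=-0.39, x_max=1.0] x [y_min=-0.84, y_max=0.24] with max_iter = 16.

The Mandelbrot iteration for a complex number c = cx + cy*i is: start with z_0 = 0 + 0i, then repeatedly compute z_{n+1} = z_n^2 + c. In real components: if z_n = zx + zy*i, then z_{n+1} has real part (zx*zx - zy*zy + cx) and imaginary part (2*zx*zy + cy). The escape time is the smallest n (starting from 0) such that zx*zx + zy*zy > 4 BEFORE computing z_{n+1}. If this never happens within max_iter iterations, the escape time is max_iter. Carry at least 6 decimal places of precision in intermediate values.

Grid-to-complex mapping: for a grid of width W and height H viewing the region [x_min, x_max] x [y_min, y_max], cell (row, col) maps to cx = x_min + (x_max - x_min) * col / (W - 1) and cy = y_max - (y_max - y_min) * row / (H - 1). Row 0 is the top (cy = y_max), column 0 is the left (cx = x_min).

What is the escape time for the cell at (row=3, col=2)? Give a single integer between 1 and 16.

z_0 = 0 + 0i, c = -0.1373 + -0.5700i
Iter 1: z = -0.1373 + -0.5700i, |z|^2 = 0.3437
Iter 2: z = -0.4433 + -0.4135i, |z|^2 = 0.3675
Iter 3: z = -0.1117 + -0.2034i, |z|^2 = 0.0538
Iter 4: z = -0.1661 + -0.5246i, |z|^2 = 0.3028
Iter 5: z = -0.3848 + -0.3957i, |z|^2 = 0.3047
Iter 6: z = -0.1457 + -0.2654i, |z|^2 = 0.0917
Iter 7: z = -0.1865 + -0.4926i, |z|^2 = 0.2775
Iter 8: z = -0.3452 + -0.3863i, |z|^2 = 0.2683
Iter 9: z = -0.1673 + -0.3034i, |z|^2 = 0.1200
Iter 10: z = -0.2013 + -0.4685i, |z|^2 = 0.2600
Iter 11: z = -0.3162 + -0.3814i, |z|^2 = 0.2455
Iter 12: z = -0.1827 + -0.3288i, |z|^2 = 0.1415
Iter 13: z = -0.2120 + -0.4498i, |z|^2 = 0.2473
Iter 14: z = -0.2947 + -0.3793i, |z|^2 = 0.2307
Iter 15: z = -0.1943 + -0.3465i, |z|^2 = 0.1578

Answer: 16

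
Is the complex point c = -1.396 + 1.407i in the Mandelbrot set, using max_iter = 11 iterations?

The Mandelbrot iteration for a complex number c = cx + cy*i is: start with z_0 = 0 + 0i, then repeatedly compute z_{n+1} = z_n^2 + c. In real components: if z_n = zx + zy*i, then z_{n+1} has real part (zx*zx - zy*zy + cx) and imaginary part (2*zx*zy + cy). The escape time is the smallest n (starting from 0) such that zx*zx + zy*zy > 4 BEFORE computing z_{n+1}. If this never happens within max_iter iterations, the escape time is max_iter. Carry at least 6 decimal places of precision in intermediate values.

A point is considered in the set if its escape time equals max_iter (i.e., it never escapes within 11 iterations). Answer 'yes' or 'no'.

Answer: no

Derivation:
z_0 = 0 + 0i, c = -1.3960 + 1.4070i
Iter 1: z = -1.3960 + 1.4070i, |z|^2 = 3.9285
Iter 2: z = -1.4268 + -2.5213i, |z|^2 = 8.3930
Escaped at iteration 2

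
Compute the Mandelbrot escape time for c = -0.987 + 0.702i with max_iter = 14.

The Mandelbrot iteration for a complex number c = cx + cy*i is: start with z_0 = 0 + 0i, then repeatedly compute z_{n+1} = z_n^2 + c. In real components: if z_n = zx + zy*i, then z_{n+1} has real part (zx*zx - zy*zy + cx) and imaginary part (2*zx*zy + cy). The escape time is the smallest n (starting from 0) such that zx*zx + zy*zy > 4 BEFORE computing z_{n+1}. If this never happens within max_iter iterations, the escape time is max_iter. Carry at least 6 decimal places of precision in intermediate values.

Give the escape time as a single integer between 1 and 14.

Answer: 4

Derivation:
z_0 = 0 + 0i, c = -0.9870 + 0.7020i
Iter 1: z = -0.9870 + 0.7020i, |z|^2 = 1.4670
Iter 2: z = -0.5056 + -0.6837i, |z|^2 = 0.7232
Iter 3: z = -1.1988 + 1.3935i, |z|^2 = 3.3789
Iter 4: z = -1.4915 + -2.6391i, |z|^2 = 9.1892
Escaped at iteration 4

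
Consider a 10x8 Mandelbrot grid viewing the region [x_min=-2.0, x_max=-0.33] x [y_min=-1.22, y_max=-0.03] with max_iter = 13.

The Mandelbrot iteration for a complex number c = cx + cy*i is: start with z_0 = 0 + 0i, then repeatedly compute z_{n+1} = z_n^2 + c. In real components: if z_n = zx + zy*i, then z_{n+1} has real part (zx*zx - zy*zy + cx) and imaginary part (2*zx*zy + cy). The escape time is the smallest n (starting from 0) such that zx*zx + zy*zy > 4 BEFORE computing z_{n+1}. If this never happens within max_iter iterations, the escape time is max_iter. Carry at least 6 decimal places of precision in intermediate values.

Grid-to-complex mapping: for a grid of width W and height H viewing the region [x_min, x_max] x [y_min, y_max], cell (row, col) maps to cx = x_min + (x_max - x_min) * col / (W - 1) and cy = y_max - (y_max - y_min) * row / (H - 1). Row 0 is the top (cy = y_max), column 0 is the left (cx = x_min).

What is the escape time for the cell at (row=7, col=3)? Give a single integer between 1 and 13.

Answer: 2

Derivation:
z_0 = 0 + 0i, c = -1.4433 + -1.2200i
Iter 1: z = -1.4433 + -1.2200i, |z|^2 = 3.5716
Iter 2: z = -0.8485 + 2.3017i, |z|^2 = 6.0180
Escaped at iteration 2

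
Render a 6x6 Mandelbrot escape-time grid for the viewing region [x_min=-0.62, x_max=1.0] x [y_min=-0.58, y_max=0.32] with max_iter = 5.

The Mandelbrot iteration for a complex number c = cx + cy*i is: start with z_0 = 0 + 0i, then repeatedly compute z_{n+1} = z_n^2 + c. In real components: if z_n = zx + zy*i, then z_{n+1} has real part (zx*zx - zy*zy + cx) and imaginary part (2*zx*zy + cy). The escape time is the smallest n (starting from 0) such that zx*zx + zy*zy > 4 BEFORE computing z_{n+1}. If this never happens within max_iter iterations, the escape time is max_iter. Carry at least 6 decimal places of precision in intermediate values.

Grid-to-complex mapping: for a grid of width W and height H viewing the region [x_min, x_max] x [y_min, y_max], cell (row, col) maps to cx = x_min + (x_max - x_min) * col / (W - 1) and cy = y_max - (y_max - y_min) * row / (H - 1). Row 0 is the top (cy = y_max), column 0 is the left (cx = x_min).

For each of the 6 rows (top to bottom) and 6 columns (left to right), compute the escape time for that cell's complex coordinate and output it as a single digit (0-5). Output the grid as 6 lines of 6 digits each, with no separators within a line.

Answer: 555532
555532
555542
555532
555532
555532

Derivation:
(row=0, col=0): c = -0.6200 + 0.3200i → escape time 5
(row=0, col=1): c = -0.2960 + 0.3200i → escape time 5
(row=0, col=2): c = 0.0280 + 0.3200i → escape time 5
(row=0, col=3): c = 0.3520 + 0.3200i → escape time 5
(row=0, col=4): c = 0.6760 + 0.3200i → escape time 3
(row=0, col=5): c = 1.0000 + 0.3200i → escape time 2
(row=1, col=0): c = -0.6200 + 0.1400i → escape time 5
(row=1, col=1): c = -0.2960 + 0.1400i → escape time 5
(row=1, col=2): c = 0.0280 + 0.1400i → escape time 5
(row=1, col=3): c = 0.3520 + 0.1400i → escape time 5
(row=1, col=4): c = 0.6760 + 0.1400i → escape time 3
(row=1, col=5): c = 1.0000 + 0.1400i → escape time 2
(row=2, col=0): c = -0.6200 + -0.0400i → escape time 5
(row=2, col=1): c = -0.2960 + -0.0400i → escape time 5
(row=2, col=2): c = 0.0280 + -0.0400i → escape time 5
(row=2, col=3): c = 0.3520 + -0.0400i → escape time 5
(row=2, col=4): c = 0.6760 + -0.0400i → escape time 4
(row=2, col=5): c = 1.0000 + -0.0400i → escape time 2
(row=3, col=0): c = -0.6200 + -0.2200i → escape time 5
(row=3, col=1): c = -0.2960 + -0.2200i → escape time 5
(row=3, col=2): c = 0.0280 + -0.2200i → escape time 5
(row=3, col=3): c = 0.3520 + -0.2200i → escape time 5
(row=3, col=4): c = 0.6760 + -0.2200i → escape time 3
(row=3, col=5): c = 1.0000 + -0.2200i → escape time 2
(row=4, col=0): c = -0.6200 + -0.4000i → escape time 5
(row=4, col=1): c = -0.2960 + -0.4000i → escape time 5
(row=4, col=2): c = 0.0280 + -0.4000i → escape time 5
(row=4, col=3): c = 0.3520 + -0.4000i → escape time 5
(row=4, col=4): c = 0.6760 + -0.4000i → escape time 3
(row=4, col=5): c = 1.0000 + -0.4000i → escape time 2
(row=5, col=0): c = -0.6200 + -0.5800i → escape time 5
(row=5, col=1): c = -0.2960 + -0.5800i → escape time 5
(row=5, col=2): c = 0.0280 + -0.5800i → escape time 5
(row=5, col=3): c = 0.3520 + -0.5800i → escape time 5
(row=5, col=4): c = 0.6760 + -0.5800i → escape time 3
(row=5, col=5): c = 1.0000 + -0.5800i → escape time 2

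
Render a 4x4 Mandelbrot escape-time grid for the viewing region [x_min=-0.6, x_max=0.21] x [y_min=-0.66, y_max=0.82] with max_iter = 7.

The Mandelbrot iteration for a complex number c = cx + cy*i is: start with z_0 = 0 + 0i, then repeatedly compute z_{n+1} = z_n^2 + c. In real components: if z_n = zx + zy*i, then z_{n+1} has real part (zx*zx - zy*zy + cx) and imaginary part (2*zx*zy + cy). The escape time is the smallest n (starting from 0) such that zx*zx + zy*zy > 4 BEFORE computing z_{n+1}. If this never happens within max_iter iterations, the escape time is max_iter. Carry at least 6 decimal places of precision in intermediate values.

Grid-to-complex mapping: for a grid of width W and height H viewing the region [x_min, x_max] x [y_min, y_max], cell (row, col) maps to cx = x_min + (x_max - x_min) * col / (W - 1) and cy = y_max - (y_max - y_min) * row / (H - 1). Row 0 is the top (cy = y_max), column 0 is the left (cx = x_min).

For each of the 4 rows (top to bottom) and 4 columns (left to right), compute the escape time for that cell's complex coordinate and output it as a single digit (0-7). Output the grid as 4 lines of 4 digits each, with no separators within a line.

(row=0, col=0): c = -0.6000 + 0.8200i → escape time 4
(row=0, col=1): c = -0.3300 + 0.8200i → escape time 7
(row=0, col=2): c = -0.0600 + 0.8200i → escape time 7
(row=0, col=3): c = 0.2100 + 0.8200i → escape time 5
(row=1, col=0): c = -0.6000 + 0.3267i → escape time 7
(row=1, col=1): c = -0.3300 + 0.3267i → escape time 7
(row=1, col=2): c = -0.0600 + 0.3267i → escape time 7
(row=1, col=3): c = 0.2100 + 0.3267i → escape time 7
(row=2, col=0): c = -0.6000 + -0.1667i → escape time 7
(row=2, col=1): c = -0.3300 + -0.1667i → escape time 7
(row=2, col=2): c = -0.0600 + -0.1667i → escape time 7
(row=2, col=3): c = 0.2100 + -0.1667i → escape time 7
(row=3, col=0): c = -0.6000 + -0.6600i → escape time 7
(row=3, col=1): c = -0.3300 + -0.6600i → escape time 7
(row=3, col=2): c = -0.0600 + -0.6600i → escape time 7
(row=3, col=3): c = 0.2100 + -0.6600i → escape time 7

Answer: 4775
7777
7777
7777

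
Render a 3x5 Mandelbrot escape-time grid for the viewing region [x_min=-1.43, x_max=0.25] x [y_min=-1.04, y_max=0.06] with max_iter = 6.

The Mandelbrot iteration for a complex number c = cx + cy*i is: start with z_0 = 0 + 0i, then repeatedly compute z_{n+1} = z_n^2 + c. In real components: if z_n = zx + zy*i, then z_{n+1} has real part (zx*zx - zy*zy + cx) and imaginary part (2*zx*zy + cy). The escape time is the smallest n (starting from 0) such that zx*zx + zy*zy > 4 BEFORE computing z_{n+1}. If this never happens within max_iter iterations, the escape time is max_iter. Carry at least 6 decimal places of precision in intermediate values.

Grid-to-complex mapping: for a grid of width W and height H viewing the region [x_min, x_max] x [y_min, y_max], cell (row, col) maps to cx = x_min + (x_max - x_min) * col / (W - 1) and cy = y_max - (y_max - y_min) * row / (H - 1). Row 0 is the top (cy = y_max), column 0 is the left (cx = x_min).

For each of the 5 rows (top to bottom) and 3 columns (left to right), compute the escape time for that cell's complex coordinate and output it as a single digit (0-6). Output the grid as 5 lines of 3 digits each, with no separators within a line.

Answer: 666
566
366
355
343

Derivation:
(row=0, col=0): c = -1.4300 + 0.0600i → escape time 6
(row=0, col=1): c = -0.5900 + 0.0600i → escape time 6
(row=0, col=2): c = 0.2500 + 0.0600i → escape time 6
(row=1, col=0): c = -1.4300 + -0.2150i → escape time 5
(row=1, col=1): c = -0.5900 + -0.2150i → escape time 6
(row=1, col=2): c = 0.2500 + -0.2150i → escape time 6
(row=2, col=0): c = -1.4300 + -0.4900i → escape time 3
(row=2, col=1): c = -0.5900 + -0.4900i → escape time 6
(row=2, col=2): c = 0.2500 + -0.4900i → escape time 6
(row=3, col=0): c = -1.4300 + -0.7650i → escape time 3
(row=3, col=1): c = -0.5900 + -0.7650i → escape time 5
(row=3, col=2): c = 0.2500 + -0.7650i → escape time 5
(row=4, col=0): c = -1.4300 + -1.0400i → escape time 3
(row=4, col=1): c = -0.5900 + -1.0400i → escape time 4
(row=4, col=2): c = 0.2500 + -1.0400i → escape time 3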